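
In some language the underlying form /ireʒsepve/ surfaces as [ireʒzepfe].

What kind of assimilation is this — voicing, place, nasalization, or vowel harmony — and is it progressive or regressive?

voicing assimilation, progressive

/s/→[z] /v/→[f].
Each target copies a feature from the preceding segment, so the direction is progressive.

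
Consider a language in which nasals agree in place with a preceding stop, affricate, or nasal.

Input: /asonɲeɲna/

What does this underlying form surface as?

/ɲ/ after /n/ (alveolar) → [n]
/n/ after /ɲ/ (palatal) → [ɲ]

[asonneɲɲa]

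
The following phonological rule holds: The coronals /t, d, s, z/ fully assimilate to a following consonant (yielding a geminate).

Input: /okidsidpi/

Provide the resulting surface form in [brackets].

/d/ before /s/ → [s] (total assimilation)
/d/ before /p/ → [p] (total assimilation)

[okissippi]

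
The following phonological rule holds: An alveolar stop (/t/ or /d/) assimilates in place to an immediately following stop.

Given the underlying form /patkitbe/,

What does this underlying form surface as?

/t/ before /k/ (velar) → [k]
/t/ before /b/ (labial) → [p]

[pakkipbe]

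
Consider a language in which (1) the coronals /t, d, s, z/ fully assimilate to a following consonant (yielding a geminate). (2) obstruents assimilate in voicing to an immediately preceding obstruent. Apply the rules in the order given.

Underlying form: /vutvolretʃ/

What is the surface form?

Rule 1: /t/ before /v/ → [v] (total assimilation)
After rule 1: vuvvolretʃ
Rule 2: no segment meets the rule's conditions; no change.

[vuvvolretʃ]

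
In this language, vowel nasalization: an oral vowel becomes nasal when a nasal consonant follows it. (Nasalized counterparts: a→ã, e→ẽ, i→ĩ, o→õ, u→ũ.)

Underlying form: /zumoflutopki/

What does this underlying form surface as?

/u/ before nasal /m/ → [ũ]

[zũmoflutopki]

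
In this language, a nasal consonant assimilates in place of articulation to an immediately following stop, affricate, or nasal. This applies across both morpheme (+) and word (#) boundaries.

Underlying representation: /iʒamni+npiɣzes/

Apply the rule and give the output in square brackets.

/m/ before /n/ (alveolar) → [n]
/n/ before /p/ (labial) → [m]

[iʒanni+mpiɣzes]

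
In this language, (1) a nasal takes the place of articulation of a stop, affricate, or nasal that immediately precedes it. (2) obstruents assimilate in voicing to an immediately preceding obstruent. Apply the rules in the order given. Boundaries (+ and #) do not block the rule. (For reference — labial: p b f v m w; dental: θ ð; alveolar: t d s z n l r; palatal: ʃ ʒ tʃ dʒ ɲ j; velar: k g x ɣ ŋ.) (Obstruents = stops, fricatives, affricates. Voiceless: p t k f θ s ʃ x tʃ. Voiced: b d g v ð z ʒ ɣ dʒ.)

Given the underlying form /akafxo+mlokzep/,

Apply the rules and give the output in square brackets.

Rule 1: no segment meets the rule's conditions; no change.
After rule 1: akafxo+mlokzep
Rule 2: /z/ after /k/ (voiceless) → [s]

[akafxo+mloksep]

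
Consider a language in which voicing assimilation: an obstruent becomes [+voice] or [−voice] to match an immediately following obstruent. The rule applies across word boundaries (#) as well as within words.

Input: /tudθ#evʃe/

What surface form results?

[tutθ#efʃe]

/d/ before /θ/ (voiceless) → [t]
/v/ before /ʃ/ (voiceless) → [f]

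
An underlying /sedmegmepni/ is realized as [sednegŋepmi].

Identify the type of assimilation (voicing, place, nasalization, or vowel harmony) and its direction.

/m/→[n] /m/→[ŋ] /n/→[m].
Each target copies a feature from the preceding segment, so the direction is progressive.

place assimilation, progressive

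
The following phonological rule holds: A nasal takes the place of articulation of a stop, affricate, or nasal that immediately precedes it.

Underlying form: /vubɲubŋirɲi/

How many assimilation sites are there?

/ɲ/ after /b/ (labial) → [m]
/ŋ/ after /b/ (labial) → [m]
2 segments change.

2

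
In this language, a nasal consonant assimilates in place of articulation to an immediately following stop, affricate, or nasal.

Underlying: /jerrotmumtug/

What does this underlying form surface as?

[jerrotmuntug]

/m/ before /t/ (alveolar) → [n]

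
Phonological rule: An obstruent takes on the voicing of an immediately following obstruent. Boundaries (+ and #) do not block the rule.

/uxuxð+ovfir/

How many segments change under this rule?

2

/x/ before /ð/ (voiced) → [ɣ]
/v/ before /f/ (voiceless) → [f]
2 segments change.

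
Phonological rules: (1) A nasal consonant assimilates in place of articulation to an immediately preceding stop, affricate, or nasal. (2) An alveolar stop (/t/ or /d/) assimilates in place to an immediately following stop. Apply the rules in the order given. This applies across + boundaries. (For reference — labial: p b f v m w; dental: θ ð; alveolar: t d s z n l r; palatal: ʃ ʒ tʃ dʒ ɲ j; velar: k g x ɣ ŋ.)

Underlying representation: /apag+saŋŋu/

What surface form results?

[apag+saŋŋu]

Rule 1: no segment meets the rule's conditions; no change.
After rule 1: apag+saŋŋu
Rule 2: no segment meets the rule's conditions; no change.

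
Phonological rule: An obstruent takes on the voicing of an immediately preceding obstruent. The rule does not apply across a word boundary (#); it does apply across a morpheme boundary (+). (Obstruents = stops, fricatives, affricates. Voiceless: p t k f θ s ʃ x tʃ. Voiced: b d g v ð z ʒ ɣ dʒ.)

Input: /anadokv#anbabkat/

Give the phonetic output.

[anadokf#anbabgat]

/v/ after /k/ (voiceless) → [f]
/k/ after /b/ (voiced) → [g]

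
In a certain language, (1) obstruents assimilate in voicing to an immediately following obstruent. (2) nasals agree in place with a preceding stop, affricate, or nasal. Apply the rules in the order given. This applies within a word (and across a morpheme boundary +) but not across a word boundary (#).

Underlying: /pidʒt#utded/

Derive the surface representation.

Rule 1: /dʒ/ before /t/ (voiceless) → [tʃ]
Rule 1: /t/ before /d/ (voiced) → [d]
After rule 1: pitʃt#udded
Rule 2: no segment meets the rule's conditions; no change.

[pitʃt#udded]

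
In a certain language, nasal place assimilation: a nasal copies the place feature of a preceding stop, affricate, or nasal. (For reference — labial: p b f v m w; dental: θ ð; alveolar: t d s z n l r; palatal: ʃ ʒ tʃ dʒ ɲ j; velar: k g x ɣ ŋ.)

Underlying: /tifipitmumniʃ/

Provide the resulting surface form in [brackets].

/m/ after /t/ (alveolar) → [n]
/n/ after /m/ (labial) → [m]

[tifipitnummiʃ]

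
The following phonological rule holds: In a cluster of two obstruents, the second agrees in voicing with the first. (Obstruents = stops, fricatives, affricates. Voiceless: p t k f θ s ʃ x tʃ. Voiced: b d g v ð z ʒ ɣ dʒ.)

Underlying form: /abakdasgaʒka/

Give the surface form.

[abaktaskaʒga]

/d/ after /k/ (voiceless) → [t]
/g/ after /s/ (voiceless) → [k]
/k/ after /ʒ/ (voiced) → [g]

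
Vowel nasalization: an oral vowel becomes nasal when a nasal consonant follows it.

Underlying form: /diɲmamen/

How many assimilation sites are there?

3

/i/ before nasal /ɲ/ → [ĩ]
/a/ before nasal /m/ → [ã]
/e/ before nasal /n/ → [ẽ]
3 segments change.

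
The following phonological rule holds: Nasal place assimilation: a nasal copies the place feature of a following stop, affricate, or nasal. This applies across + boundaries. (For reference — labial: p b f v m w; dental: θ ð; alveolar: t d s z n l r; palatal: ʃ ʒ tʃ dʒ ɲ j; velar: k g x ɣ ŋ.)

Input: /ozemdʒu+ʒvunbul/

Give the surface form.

[ozeɲdʒu+ʒvumbul]

/m/ before /dʒ/ (palatal) → [ɲ]
/n/ before /b/ (labial) → [m]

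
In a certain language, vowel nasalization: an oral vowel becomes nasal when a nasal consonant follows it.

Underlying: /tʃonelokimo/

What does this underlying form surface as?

/o/ before nasal /n/ → [õ]
/i/ before nasal /m/ → [ĩ]

[tʃõnelokĩmo]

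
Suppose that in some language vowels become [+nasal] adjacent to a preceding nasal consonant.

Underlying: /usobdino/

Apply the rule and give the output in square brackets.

[usobdinõ]

/o/ after nasal /n/ → [õ]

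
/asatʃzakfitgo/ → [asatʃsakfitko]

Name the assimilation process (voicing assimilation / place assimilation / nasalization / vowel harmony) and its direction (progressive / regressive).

voicing assimilation, progressive

/z/→[s] /g/→[k].
Each target copies a feature from the preceding segment, so the direction is progressive.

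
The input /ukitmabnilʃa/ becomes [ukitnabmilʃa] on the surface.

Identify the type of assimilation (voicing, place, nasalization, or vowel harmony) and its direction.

/m/→[n] /n/→[m].
Each target copies a feature from the preceding segment, so the direction is progressive.

place assimilation, progressive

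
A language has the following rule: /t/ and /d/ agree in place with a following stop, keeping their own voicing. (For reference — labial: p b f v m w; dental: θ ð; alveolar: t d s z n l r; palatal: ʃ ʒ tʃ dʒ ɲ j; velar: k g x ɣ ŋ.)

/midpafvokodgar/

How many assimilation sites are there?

/d/ before /p/ (labial) → [b]
/d/ before /g/ (velar) → [g]
2 segments change.

2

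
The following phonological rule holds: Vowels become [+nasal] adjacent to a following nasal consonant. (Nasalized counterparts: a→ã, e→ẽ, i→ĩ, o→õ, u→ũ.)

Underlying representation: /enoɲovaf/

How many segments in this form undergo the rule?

2

/e/ before nasal /n/ → [ẽ]
/o/ before nasal /ɲ/ → [õ]
2 segments change.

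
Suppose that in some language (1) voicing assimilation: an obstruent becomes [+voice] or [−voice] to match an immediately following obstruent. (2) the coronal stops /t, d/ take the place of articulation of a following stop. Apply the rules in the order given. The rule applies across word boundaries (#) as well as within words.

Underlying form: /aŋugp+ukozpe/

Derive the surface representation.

Rule 1: /g/ before /p/ (voiceless) → [k]
Rule 1: /z/ before /p/ (voiceless) → [s]
After rule 1: aŋukp+ukospe
Rule 2: no segment meets the rule's conditions; no change.

[aŋukp+ukospe]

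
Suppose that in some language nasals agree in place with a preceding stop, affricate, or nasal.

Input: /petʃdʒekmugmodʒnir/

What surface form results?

[petʃdʒekŋugŋodʒɲir]

/m/ after /k/ (velar) → [ŋ]
/m/ after /g/ (velar) → [ŋ]
/n/ after /dʒ/ (palatal) → [ɲ]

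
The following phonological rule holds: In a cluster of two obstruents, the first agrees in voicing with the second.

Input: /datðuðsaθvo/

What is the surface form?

[dadðuθsaðvo]

/t/ before /ð/ (voiced) → [d]
/ð/ before /s/ (voiceless) → [θ]
/θ/ before /v/ (voiced) → [ð]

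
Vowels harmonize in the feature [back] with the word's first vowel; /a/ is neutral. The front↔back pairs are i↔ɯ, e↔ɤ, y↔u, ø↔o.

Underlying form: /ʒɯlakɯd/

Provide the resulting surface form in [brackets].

[ʒɯlakɯd]

no segment meets the rule's conditions; no change.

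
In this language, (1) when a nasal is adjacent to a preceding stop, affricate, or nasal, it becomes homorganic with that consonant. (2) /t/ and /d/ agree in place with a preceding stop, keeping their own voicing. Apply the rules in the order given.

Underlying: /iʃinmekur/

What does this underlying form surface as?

Rule 1: /m/ after /n/ (alveolar) → [n]
After rule 1: iʃinnekur
Rule 2: no segment meets the rule's conditions; no change.

[iʃinnekur]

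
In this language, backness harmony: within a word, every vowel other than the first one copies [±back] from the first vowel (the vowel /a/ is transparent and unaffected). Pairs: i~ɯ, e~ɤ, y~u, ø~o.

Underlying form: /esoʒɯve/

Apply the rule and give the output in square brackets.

/o/ harmonizes with /e/ ([-back]) → [ø]
/ɯ/ harmonizes with /e/ ([-back]) → [i]

[esøʒive]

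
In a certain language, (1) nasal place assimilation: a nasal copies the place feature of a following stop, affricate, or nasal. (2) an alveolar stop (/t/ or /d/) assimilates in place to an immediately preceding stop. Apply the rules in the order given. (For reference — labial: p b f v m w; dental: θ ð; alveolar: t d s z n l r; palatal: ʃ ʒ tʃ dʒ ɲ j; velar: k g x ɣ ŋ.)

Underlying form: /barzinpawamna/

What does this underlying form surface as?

[barzimpawanna]

Rule 1: /n/ before /p/ (labial) → [m]
Rule 1: /m/ before /n/ (alveolar) → [n]
After rule 1: barzimpawanna
Rule 2: no segment meets the rule's conditions; no change.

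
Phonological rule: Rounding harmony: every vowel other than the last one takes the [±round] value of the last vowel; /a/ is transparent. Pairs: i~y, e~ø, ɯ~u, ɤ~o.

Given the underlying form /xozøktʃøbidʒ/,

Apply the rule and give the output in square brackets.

[xɤzektʃebidʒ]

/o/ harmonizes with /i/ ([-round]) → [ɤ]
/ø/ harmonizes with /i/ ([-round]) → [e]
/ø/ harmonizes with /i/ ([-round]) → [e]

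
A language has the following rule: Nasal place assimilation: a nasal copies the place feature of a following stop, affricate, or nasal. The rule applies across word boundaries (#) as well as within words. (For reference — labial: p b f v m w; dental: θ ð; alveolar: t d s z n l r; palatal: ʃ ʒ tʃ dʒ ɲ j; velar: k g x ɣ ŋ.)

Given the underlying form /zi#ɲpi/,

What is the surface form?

[zi#mpi]

/ɲ/ before /p/ (labial) → [m]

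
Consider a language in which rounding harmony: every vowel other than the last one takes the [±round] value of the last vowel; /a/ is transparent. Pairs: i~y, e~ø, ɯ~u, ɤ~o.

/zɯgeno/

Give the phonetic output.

[zugøno]

/ɯ/ harmonizes with /o/ ([+round]) → [u]
/e/ harmonizes with /o/ ([+round]) → [ø]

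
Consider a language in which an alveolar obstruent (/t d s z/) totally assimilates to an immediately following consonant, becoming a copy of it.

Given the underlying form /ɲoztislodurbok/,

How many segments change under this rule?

2

/z/ before /t/ → [t] (total assimilation)
/s/ before /l/ → [l] (total assimilation)
2 segments change.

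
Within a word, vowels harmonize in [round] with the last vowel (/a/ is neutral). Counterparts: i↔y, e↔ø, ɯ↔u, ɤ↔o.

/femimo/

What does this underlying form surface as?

/e/ harmonizes with /o/ ([+round]) → [ø]
/i/ harmonizes with /o/ ([+round]) → [y]

[fømymo]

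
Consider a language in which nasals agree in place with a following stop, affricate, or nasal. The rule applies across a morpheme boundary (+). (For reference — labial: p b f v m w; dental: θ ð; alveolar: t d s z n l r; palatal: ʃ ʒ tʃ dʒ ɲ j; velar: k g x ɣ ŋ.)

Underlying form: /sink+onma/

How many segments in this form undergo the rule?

/n/ before /k/ (velar) → [ŋ]
/n/ before /m/ (labial) → [m]
2 segments change.

2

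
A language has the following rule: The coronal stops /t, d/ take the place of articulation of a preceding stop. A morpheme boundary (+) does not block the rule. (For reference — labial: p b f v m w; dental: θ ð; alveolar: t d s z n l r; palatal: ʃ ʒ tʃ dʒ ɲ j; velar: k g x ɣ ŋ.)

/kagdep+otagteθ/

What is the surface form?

[kaggep+otagkeθ]

/d/ after /g/ (velar) → [g]
/t/ after /g/ (velar) → [k]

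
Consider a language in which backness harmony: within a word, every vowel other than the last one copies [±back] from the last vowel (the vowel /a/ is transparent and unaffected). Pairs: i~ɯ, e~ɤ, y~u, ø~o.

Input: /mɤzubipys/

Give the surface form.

/ɤ/ harmonizes with /y/ ([-back]) → [e]
/u/ harmonizes with /y/ ([-back]) → [y]

[mezybipys]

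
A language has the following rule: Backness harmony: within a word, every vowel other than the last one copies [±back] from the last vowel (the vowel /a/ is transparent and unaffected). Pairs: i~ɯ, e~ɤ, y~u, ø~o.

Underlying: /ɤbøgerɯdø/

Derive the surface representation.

[ebøgeridø]

/ɤ/ harmonizes with /ø/ ([-back]) → [e]
/ɯ/ harmonizes with /ø/ ([-back]) → [i]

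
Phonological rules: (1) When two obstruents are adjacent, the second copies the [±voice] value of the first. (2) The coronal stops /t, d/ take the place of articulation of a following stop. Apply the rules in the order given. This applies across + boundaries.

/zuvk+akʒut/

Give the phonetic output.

[zuvg+akʃut]

Rule 1: /k/ after /v/ (voiced) → [g]
Rule 1: /ʒ/ after /k/ (voiceless) → [ʃ]
After rule 1: zuvg+akʃut
Rule 2: no segment meets the rule's conditions; no change.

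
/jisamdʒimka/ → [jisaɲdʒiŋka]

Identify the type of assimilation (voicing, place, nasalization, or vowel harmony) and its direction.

/m/→[ɲ] /m/→[ŋ].
Each target copies a feature from the following segment, so the direction is regressive.

place assimilation, regressive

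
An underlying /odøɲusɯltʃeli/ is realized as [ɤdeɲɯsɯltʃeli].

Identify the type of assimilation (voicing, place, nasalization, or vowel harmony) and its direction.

/o/→[ɤ] /ø/→[e] /u/→[ɯ].
Vowels agree with the last vowel, so the harmony is regressive.

vowel harmony, regressive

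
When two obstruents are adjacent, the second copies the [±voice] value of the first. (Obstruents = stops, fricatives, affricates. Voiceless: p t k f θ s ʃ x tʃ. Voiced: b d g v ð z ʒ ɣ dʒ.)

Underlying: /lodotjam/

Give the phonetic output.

[lodotjam]

no segment meets the rule's conditions; no change.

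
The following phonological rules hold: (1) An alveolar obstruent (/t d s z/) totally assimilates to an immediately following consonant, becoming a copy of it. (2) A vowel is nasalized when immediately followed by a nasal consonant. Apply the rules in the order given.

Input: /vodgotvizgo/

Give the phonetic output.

[voggovviggo]

Rule 1: /d/ before /g/ → [g] (total assimilation)
Rule 1: /t/ before /v/ → [v] (total assimilation)
Rule 1: /z/ before /g/ → [g] (total assimilation)
After rule 1: voggovviggo
Rule 2: no segment meets the rule's conditions; no change.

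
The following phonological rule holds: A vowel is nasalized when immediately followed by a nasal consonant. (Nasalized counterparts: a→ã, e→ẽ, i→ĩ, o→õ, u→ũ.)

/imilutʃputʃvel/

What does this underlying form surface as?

[ĩmilutʃputʃvel]

/i/ before nasal /m/ → [ĩ]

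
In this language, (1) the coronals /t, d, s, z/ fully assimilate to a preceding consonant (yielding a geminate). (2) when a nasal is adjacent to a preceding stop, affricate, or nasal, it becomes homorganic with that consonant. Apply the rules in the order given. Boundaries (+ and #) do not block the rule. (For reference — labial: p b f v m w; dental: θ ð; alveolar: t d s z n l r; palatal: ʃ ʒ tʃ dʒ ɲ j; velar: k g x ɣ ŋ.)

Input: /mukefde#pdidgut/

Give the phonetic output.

[mukeffe#ppidgut]

Rule 1: /d/ after /f/ → [f] (total assimilation)
Rule 1: /d/ after /p/ → [p] (total assimilation)
After rule 1: mukeffe#ppidgut
Rule 2: no segment meets the rule's conditions; no change.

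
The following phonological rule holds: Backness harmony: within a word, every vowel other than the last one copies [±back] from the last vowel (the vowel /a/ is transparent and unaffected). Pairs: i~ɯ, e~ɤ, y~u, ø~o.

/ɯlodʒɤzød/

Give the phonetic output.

/ɯ/ harmonizes with /ø/ ([-back]) → [i]
/o/ harmonizes with /ø/ ([-back]) → [ø]
/ɤ/ harmonizes with /ø/ ([-back]) → [e]

[ilødʒezød]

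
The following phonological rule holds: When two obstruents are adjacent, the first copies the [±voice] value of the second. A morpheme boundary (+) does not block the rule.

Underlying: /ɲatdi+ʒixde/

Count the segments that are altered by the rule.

2

/t/ before /d/ (voiced) → [d]
/x/ before /d/ (voiced) → [ɣ]
2 segments change.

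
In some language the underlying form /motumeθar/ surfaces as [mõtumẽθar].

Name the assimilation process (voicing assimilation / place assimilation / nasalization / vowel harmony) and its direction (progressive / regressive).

nasalization, progressive

/o/→[õ] /e/→[ẽ].
Each target copies a feature from the preceding segment, so the direction is progressive.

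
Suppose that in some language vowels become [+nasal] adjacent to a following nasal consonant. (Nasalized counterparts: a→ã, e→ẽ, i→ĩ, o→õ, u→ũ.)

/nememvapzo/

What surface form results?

[nẽmẽmvapzo]

/e/ before nasal /m/ → [ẽ]
/e/ before nasal /m/ → [ẽ]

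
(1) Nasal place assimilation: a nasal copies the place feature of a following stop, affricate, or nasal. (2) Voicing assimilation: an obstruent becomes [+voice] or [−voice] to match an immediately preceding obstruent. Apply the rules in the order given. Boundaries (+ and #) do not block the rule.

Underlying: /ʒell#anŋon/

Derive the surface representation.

Rule 1: /n/ before /ŋ/ (velar) → [ŋ]
After rule 1: ʒell#aŋŋon
Rule 2: no segment meets the rule's conditions; no change.

[ʒell#aŋŋon]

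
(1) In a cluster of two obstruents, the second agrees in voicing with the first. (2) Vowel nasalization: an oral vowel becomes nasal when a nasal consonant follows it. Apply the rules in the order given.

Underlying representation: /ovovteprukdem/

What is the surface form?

Rule 1: /t/ after /v/ (voiced) → [d]
Rule 1: /d/ after /k/ (voiceless) → [t]
After rule 1: ovovdepruktem
Rule 2: /e/ before nasal /m/ → [ẽ]

[ovovdepruktẽm]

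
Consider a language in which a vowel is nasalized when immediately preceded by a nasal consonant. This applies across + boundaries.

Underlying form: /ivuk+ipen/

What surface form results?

[ivuk+ipen]

no segment meets the rule's conditions; no change.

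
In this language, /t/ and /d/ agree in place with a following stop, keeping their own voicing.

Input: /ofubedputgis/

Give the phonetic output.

[ofubebpukgis]

/d/ before /p/ (labial) → [b]
/t/ before /g/ (velar) → [k]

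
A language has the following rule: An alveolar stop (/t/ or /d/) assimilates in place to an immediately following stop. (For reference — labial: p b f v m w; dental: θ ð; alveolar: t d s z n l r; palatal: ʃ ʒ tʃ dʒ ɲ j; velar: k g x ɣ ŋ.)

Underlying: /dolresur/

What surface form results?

[dolresur]

no segment meets the rule's conditions; no change.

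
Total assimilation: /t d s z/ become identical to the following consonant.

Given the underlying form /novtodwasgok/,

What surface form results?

[novtowwaggok]

/d/ before /w/ → [w] (total assimilation)
/s/ before /g/ → [g] (total assimilation)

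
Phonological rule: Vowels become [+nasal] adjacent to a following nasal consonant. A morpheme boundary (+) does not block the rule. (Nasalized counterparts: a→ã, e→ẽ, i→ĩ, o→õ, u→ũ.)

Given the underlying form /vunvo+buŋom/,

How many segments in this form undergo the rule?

/u/ before nasal /n/ → [ũ]
/u/ before nasal /ŋ/ → [ũ]
/o/ before nasal /m/ → [õ]
3 segments change.

3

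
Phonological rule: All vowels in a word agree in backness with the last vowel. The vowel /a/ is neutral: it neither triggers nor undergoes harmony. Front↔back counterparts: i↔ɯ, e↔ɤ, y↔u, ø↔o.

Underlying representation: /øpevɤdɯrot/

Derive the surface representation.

[opɤvɤdɯrot]

/ø/ harmonizes with /o/ ([+back]) → [o]
/e/ harmonizes with /o/ ([+back]) → [ɤ]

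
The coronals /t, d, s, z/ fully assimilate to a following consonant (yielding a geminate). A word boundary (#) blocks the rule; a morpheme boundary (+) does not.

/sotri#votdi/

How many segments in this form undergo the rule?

/t/ before /r/ → [r] (total assimilation)
/t/ before /d/ → [d] (total assimilation)
2 segments change.

2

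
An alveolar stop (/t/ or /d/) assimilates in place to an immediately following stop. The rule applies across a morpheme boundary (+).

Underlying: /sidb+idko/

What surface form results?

/d/ before /b/ (labial) → [b]
/d/ before /k/ (velar) → [g]

[sibb+igko]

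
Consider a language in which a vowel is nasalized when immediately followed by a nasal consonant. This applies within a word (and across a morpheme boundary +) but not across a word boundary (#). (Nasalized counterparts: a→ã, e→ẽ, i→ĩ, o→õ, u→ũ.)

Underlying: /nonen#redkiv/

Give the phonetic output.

/o/ before nasal /n/ → [õ]
/e/ before nasal /n/ → [ẽ]

[nõnẽn#redkiv]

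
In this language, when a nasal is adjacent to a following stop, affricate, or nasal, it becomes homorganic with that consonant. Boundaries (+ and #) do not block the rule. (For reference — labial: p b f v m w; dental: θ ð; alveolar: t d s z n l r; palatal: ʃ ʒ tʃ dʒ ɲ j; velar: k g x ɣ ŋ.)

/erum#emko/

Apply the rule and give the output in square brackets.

[erum#eŋko]

/m/ before /k/ (velar) → [ŋ]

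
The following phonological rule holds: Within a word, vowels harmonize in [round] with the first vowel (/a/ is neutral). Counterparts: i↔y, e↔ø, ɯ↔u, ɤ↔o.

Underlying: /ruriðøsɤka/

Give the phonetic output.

/i/ harmonizes with /u/ ([+round]) → [y]
/ɤ/ harmonizes with /u/ ([+round]) → [o]

[ruryðøsoka]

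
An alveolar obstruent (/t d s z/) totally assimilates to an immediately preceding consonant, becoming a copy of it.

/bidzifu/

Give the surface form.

[biddifu]

/z/ after /d/ → [d] (total assimilation)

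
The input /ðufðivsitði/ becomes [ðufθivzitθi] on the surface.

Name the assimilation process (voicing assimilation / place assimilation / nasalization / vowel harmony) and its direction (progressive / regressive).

voicing assimilation, progressive

/ð/→[θ] /s/→[z] /ð/→[θ].
Each target copies a feature from the preceding segment, so the direction is progressive.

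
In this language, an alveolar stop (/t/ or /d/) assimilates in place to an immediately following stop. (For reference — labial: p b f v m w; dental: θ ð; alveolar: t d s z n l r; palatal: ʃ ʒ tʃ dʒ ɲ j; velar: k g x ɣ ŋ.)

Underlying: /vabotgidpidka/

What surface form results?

/t/ before /g/ (velar) → [k]
/d/ before /p/ (labial) → [b]
/d/ before /k/ (velar) → [g]

[vabokgibpigka]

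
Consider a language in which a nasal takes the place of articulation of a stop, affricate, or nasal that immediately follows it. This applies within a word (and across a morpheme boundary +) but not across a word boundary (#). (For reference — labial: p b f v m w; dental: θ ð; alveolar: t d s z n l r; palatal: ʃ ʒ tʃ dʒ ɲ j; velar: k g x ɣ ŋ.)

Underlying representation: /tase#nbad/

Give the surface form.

/n/ before /b/ (labial) → [m]

[tase#mbad]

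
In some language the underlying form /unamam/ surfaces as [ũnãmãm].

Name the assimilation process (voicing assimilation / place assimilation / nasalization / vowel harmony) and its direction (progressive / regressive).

/u/→[ũ] /a/→[ã] /a/→[ã].
Each target copies a feature from the following segment, so the direction is regressive.

nasalization, regressive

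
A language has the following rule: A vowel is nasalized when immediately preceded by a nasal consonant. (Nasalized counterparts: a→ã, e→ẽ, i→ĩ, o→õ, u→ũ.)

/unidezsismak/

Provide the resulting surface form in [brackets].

/i/ after nasal /n/ → [ĩ]
/a/ after nasal /m/ → [ã]

[unĩdezsismãk]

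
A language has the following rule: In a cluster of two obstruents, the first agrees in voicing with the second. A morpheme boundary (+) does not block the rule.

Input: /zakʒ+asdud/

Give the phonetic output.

/k/ before /ʒ/ (voiced) → [g]
/s/ before /d/ (voiced) → [z]

[zagʒ+azdud]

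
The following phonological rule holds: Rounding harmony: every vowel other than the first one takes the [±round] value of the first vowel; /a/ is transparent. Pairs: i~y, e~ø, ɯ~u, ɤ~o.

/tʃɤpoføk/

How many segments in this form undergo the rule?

/o/ harmonizes with /ɤ/ ([-round]) → [ɤ]
/ø/ harmonizes with /ɤ/ ([-round]) → [e]
2 segments change.

2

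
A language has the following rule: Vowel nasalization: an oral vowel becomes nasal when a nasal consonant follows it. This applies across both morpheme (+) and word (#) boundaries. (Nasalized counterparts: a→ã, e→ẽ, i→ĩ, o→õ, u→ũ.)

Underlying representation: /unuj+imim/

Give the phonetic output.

[ũnuj+ĩmĩm]

/u/ before nasal /n/ → [ũ]
/i/ before nasal /m/ → [ĩ]
/i/ before nasal /m/ → [ĩ]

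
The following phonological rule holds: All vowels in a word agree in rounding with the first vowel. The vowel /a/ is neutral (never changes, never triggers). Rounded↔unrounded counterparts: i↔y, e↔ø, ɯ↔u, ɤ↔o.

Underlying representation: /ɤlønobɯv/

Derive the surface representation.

/ø/ harmonizes with /ɤ/ ([-round]) → [e]
/o/ harmonizes with /ɤ/ ([-round]) → [ɤ]

[ɤlenɤbɯv]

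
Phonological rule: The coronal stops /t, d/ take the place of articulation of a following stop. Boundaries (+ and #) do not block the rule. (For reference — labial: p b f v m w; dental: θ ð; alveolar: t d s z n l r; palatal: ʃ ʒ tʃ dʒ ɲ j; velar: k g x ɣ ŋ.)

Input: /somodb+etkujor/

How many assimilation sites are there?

2

/d/ before /b/ (labial) → [b]
/t/ before /k/ (velar) → [k]
2 segments change.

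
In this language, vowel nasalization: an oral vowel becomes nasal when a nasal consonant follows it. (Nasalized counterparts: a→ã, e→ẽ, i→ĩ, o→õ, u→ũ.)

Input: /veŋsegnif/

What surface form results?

[vẽŋsegnif]

/e/ before nasal /ŋ/ → [ẽ]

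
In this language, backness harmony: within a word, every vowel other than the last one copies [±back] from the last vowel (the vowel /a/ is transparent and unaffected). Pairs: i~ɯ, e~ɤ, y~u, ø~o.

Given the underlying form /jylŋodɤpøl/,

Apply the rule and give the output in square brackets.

[jylŋødepøl]

/o/ harmonizes with /ø/ ([-back]) → [ø]
/ɤ/ harmonizes with /ø/ ([-back]) → [e]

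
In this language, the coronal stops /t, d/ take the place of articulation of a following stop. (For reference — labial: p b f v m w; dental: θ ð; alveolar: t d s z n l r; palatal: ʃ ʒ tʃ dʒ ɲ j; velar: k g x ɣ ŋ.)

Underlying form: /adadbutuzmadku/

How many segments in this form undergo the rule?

/d/ before /b/ (labial) → [b]
/d/ before /k/ (velar) → [g]
2 segments change.

2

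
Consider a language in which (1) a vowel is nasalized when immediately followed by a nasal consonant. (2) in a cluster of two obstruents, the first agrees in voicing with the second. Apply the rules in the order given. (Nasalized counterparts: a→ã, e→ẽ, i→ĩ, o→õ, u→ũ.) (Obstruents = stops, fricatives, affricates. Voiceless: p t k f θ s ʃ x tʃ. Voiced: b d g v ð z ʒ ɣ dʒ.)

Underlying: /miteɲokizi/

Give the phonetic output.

[mitẽɲokizi]

Rule 1: /e/ before nasal /ɲ/ → [ẽ]
After rule 1: mitẽɲokizi
Rule 2: no segment meets the rule's conditions; no change.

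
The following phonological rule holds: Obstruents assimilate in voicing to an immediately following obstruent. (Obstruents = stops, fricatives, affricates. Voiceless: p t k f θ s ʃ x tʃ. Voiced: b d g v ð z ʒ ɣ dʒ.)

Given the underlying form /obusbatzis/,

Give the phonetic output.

[obuzbadzis]

/s/ before /b/ (voiced) → [z]
/t/ before /z/ (voiced) → [d]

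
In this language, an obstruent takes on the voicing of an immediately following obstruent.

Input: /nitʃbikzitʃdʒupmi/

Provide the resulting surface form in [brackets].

[nidʒbigzidʒdʒupmi]

/tʃ/ before /b/ (voiced) → [dʒ]
/k/ before /z/ (voiced) → [g]
/tʃ/ before /dʒ/ (voiced) → [dʒ]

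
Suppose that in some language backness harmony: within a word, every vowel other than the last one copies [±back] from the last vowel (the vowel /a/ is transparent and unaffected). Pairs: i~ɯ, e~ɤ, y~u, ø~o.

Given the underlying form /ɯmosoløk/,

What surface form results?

/ɯ/ harmonizes with /ø/ ([-back]) → [i]
/o/ harmonizes with /ø/ ([-back]) → [ø]
/o/ harmonizes with /ø/ ([-back]) → [ø]

[imøsøløk]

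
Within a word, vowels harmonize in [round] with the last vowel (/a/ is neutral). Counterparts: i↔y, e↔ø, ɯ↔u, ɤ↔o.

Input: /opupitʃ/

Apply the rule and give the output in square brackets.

[ɤpɯpitʃ]

/o/ harmonizes with /i/ ([-round]) → [ɤ]
/u/ harmonizes with /i/ ([-round]) → [ɯ]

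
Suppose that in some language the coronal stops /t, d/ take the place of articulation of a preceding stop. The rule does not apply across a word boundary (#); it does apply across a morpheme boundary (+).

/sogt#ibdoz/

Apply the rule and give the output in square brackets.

[sogk#ibboz]

/t/ after /g/ (velar) → [k]
/d/ after /b/ (labial) → [b]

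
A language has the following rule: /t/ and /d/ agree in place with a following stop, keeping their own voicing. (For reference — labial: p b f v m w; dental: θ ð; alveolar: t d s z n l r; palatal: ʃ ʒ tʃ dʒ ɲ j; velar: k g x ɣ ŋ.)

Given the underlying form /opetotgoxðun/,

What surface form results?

/t/ before /g/ (velar) → [k]

[opetokgoxðun]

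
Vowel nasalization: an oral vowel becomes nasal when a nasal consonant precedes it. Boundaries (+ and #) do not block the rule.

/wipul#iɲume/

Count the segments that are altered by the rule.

/u/ after nasal /ɲ/ → [ũ]
/e/ after nasal /m/ → [ẽ]
2 segments change.

2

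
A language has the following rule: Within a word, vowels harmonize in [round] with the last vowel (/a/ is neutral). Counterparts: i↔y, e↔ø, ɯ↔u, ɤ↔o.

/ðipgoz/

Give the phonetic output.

/i/ harmonizes with /o/ ([+round]) → [y]

[ðypgoz]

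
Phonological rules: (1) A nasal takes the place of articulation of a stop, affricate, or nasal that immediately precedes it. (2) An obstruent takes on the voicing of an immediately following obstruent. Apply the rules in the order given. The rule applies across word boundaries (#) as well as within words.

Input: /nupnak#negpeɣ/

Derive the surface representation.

[nupmak#ŋekpeɣ]

Rule 1: /n/ after /p/ (labial) → [m]
Rule 1: /n/ after /k/ (velar) → [ŋ]
After rule 1: nupmak#ŋegpeɣ
Rule 2: /g/ before /p/ (voiceless) → [k]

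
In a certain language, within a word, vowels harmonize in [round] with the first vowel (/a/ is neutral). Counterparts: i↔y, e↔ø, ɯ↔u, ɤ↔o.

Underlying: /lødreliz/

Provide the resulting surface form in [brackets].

/e/ harmonizes with /ø/ ([+round]) → [ø]
/i/ harmonizes with /ø/ ([+round]) → [y]

[lødrølyz]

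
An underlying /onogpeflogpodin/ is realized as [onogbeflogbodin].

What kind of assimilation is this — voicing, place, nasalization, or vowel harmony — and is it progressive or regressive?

voicing assimilation, progressive

/p/→[b] /p/→[b].
Each target copies a feature from the preceding segment, so the direction is progressive.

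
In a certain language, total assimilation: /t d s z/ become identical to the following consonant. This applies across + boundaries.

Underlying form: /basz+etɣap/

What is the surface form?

/s/ before /z/ → [z] (total assimilation)
/t/ before /ɣ/ → [ɣ] (total assimilation)

[bazz+eɣɣap]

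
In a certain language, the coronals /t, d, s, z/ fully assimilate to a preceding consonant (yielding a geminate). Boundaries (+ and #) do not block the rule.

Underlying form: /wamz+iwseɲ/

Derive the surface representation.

/z/ after /m/ → [m] (total assimilation)
/s/ after /w/ → [w] (total assimilation)

[wamm+iwweɲ]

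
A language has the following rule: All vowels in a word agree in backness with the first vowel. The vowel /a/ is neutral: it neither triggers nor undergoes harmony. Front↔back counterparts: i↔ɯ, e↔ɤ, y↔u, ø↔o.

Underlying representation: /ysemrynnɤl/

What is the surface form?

[ysemrynnel]

/ɤ/ harmonizes with /y/ ([-back]) → [e]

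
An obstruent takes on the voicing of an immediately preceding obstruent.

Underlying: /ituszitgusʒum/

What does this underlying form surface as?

/z/ after /s/ (voiceless) → [s]
/g/ after /t/ (voiceless) → [k]
/ʒ/ after /s/ (voiceless) → [ʃ]

[itussitkusʃum]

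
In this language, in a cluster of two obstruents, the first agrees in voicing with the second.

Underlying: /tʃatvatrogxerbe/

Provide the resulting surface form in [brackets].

/t/ before /v/ (voiced) → [d]
/g/ before /x/ (voiceless) → [k]

[tʃadvatrokxerbe]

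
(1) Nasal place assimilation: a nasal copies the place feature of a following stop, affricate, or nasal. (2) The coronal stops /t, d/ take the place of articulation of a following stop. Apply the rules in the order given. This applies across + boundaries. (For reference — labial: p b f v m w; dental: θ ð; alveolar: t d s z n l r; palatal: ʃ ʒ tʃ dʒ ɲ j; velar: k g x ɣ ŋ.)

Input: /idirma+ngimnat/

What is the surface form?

[idirma+ŋginnat]

Rule 1: /n/ before /g/ (velar) → [ŋ]
Rule 1: /m/ before /n/ (alveolar) → [n]
After rule 1: idirma+ŋginnat
Rule 2: no segment meets the rule's conditions; no change.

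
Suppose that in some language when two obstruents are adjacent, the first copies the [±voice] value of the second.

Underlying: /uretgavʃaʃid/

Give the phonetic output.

/t/ before /g/ (voiced) → [d]
/v/ before /ʃ/ (voiceless) → [f]

[uredgafʃaʃid]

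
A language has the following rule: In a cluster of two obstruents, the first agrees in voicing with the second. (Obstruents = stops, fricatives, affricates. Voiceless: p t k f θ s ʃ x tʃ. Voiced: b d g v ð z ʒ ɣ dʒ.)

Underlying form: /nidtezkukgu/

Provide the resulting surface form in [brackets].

/d/ before /t/ (voiceless) → [t]
/z/ before /k/ (voiceless) → [s]
/k/ before /g/ (voiced) → [g]

[nitteskuggu]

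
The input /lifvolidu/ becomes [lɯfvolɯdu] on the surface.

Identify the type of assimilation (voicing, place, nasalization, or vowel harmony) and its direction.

vowel harmony, regressive

/i/→[ɯ] /i/→[ɯ].
Vowels agree with the last vowel, so the harmony is regressive.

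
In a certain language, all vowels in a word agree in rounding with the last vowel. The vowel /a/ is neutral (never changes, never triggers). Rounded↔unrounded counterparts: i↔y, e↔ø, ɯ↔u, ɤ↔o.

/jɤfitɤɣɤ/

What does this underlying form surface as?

no segment meets the rule's conditions; no change.

[jɤfitɤɣɤ]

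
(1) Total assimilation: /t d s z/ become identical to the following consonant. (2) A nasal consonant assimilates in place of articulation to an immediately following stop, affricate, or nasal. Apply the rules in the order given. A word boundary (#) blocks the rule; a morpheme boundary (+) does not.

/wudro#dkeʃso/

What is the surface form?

[wurro#kkeʃso]

Rule 1: /d/ before /r/ → [r] (total assimilation)
Rule 1: /d/ before /k/ → [k] (total assimilation)
After rule 1: wurro#kkeʃso
Rule 2: no segment meets the rule's conditions; no change.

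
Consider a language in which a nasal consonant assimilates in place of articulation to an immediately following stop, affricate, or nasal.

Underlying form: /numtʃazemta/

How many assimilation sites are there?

/m/ before /tʃ/ (palatal) → [ɲ]
/m/ before /t/ (alveolar) → [n]
2 segments change.

2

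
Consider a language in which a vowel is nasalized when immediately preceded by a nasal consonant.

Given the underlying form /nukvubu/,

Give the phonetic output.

[nũkvubu]

/u/ after nasal /n/ → [ũ]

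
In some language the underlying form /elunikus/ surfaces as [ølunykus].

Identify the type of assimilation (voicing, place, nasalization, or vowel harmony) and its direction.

vowel harmony, regressive

/e/→[ø] /i/→[y].
Vowels agree with the last vowel, so the harmony is regressive.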